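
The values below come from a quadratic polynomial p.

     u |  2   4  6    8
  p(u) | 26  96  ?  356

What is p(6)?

The 3 known points determine the degree-2 polynomial uniquely.
Write p(u) = au^2 + bu + c. Substituting each data point gives a linear system:
  4a + 2b + c = 26
  16a + 4b + c = 96
  64a + 8b + c = 356
Solving the system yields a = 5, b = 5, c = -4.
So p(u) = 5u² + 5u - 4.
Then p(6) = 206.

206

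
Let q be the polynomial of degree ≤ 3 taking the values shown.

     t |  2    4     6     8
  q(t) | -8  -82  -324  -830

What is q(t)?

q(t) = -2t^3 + 3t^2 + t - 6

Using the Lagrange interpolation formula with nodes 2, 4, 6, 8:
  L_0(t) = (t - 4)(t - 6)(t - 8) / -48
  L_1(t) = (t - 2)(t - 6)(t - 8) / 16
  L_2(t) = (t - 2)(t - 4)(t - 8) / -16
  L_3(t) = (t - 2)(t - 4)(t - 6) / 48
Then q(t) = -8·L_0(t) - 82·L_1(t) - 324·L_2(t) - 830·L_3(t).
Expanding and collecting terms gives q(t) = -2t^3 + 3t^2 + t - 6.
Check: q(8) = -830. ✓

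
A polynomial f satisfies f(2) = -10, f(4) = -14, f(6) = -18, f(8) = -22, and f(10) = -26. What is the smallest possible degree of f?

Forward differences of the values at s = 2, 4, 6, 8, 10:
  f  : -10  -14  -18  -22  -26
  Δ  : -4  -4  -4  -4
  Δ^2: 0  0  0
  Δ^3: 0  0
  Δ^4: 0
The first differences are constant (-4) and nonzero, while all higher differences vanish, so the minimal degree is 1.

1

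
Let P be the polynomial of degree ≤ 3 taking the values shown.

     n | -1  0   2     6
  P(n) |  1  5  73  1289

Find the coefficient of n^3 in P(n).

5

Write P(n) = an^3 + bn^2 + cn + d. Substituting each data point gives a linear system:
  -a + b - c + d = 1
  d = 5
  8a + 4b + 2c + d = 73
  216a + 36b + 6c + d = 1289
Solving the system yields a = 5, b = 5, c = 4, d = 5.
So P(n) = 5n³ + 5n² + 4n + 5.
The leading coefficient is 5.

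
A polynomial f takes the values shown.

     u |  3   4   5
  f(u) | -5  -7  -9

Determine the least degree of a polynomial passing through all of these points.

Forward differences of the values at u = 3, 4, 5:
  f  : -5  -7  -9
  Δ  : -2  -2
  Δ^2: 0
The first differences are constant (-2) and nonzero, while all higher differences vanish, so the minimal degree is 1.

1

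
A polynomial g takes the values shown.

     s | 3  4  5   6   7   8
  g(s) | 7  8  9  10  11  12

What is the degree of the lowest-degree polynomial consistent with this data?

1

Forward differences of the values at s = 3, 4, 5, 6, 7, 8:
  g  : 7  8  9  10  11  12
  Δ  : 1  1  1  1  1
  Δ^2: 0  0  0  0
  Δ^3: 0  0  0
  Δ^4: 0  0
  Δ^5: 0
The first differences are constant (1) and nonzero, while all higher differences vanish, so the minimal degree is 1.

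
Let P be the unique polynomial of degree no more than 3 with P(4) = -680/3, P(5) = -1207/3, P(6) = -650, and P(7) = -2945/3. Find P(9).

Using the Lagrange interpolation formula with nodes 4, 5, 6, 7:
  L_0(s) = (s - 5)(s - 6)(s - 7) / -6
  L_1(s) = (s - 4)(s - 6)(s - 7) / 2
  L_2(s) = (s - 4)(s - 5)(s - 7) / -2
  L_3(s) = (s - 4)(s - 5)(s - 6) / 6
Then P(s) = -680/3·L_0(s) - 1207/3·L_1(s) - 650·L_2(s) - 2945/3·L_3(s).
Expanding and collecting terms gives P(s) = -2s³ - 6s² + (1/3)s - 4.
Evaluating at s = 9: P(9) = -1945.

-1945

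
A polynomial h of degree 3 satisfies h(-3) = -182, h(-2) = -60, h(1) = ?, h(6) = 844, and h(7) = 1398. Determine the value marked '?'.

-6

The 4 known points determine the degree-3 polynomial uniquely.
Write h(t) = at^3 + bt^2 + ct + d. Substituting each data point gives a linear system:
  -27a + 9b - 3c + d = -182
  -8a + 4b - 2c + d = -60
  216a + 36b + 6c + d = 844
  343a + 49b + 7c + d = 1398
Solving the system yields a = 5, b = -6, c = -3, d = -2.
So h(t) = 5t^3 - 6t^2 - 3t - 2.
Then h(1) = -6.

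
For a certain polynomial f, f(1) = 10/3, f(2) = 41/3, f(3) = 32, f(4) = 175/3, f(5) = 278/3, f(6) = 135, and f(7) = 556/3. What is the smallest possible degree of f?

2

Forward differences of the values at x = 1, 2, 3, 4, 5, 6, 7:
  f  : 10/3  41/3  32  175/3  278/3  135  556/3
  Δ  : 31/3  55/3  79/3  103/3  127/3  151/3
  Δ^2: 8  8  8  8  8
  Δ^3: 0  0  0  0
  Δ^4: 0  0  0
  Δ^5: 0  0
  Δ^6: 0
The second differences are constant (8) and nonzero, while all higher differences vanish, so the minimal degree is 2.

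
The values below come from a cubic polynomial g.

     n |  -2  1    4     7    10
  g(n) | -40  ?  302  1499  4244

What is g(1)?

5

The 4 known points determine the degree-3 polynomial uniquely.
Write g(n) = an^3 + bn^2 + cn + d. Substituting each data point gives a linear system:
  -8a + 4b - 2c + d = -40
  64a + 16b + 4c + d = 302
  343a + 49b + 7c + d = 1499
  1000a + 100b + 10c + d = 4244
Solving the system yields a = 4, b = 2, c = 5, d = -6.
So g(n) = 4n³ + 2n² + 5n - 6.
Then g(1) = 5.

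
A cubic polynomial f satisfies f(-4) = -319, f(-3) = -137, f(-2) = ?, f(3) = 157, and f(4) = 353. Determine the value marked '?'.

-43

The 4 known points determine the degree-3 polynomial uniquely.
Write f(x) = ax^3 + bx^2 + cx + d. Substituting each data point gives a linear system:
  -64a + 16b - 4c + d = -319
  -27a + 9b - 3c + d = -137
  27a + 9b + 3c + d = 157
  64a + 16b + 4c + d = 353
Solving the system yields a = 5, b = 1, c = 4, d = 1.
So f(x) = 5x^3 + x^2 + 4x + 1.
Then f(-2) = -43.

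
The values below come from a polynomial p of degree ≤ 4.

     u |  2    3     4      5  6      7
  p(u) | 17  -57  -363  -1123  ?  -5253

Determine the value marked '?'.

On equispaced nodes a degree-4 polynomial has vanishing fifth forward difference, so
  - p(2) + 5·p(3) - 10·p(4) + 10·p(5) - 5·p(6) + p(7) = 0.
Substituting the known values and solving for p(6):
  -5·p(6) = 13155
  p(6) = -2631.

-2631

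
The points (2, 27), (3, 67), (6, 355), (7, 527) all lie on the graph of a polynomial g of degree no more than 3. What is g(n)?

Write g(n) = an^3 + bn^2 + cn + d. Substituting each data point gives a linear system:
  8a + 4b + 2c + d = 27
  27a + 9b + 3c + d = 67
  216a + 36b + 6c + d = 355
  343a + 49b + 7c + d = 527
Solving the system yields a = 1, b = 3, c = 6, d = -5.
So g(n) = n^3 + 3n^2 + 6n - 5.
Check: g(2) = 27. ✓

g(n) = n^3 + 3n^2 + 6n - 5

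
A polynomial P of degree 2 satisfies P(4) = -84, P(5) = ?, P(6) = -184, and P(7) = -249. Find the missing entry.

The 3 known points determine the degree-2 polynomial uniquely.
Write P(n) = an^2 + bn + c. Substituting each data point gives a linear system:
  16a + 4b + c = -84
  36a + 6b + c = -184
  49a + 7b + c = -249
Solving the system yields a = -5, b = 0, c = -4.
So P(n) = -5n^2 - 4.
Then P(5) = -129.

-129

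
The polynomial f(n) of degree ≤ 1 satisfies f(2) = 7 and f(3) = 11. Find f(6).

Write f(n) = an + b. Substituting each data point gives a linear system:
  2a + b = 7
  3a + b = 11
Solving the system yields a = 4, b = -1.
So f(n) = 4n - 1.
Then f(6) = 23.

23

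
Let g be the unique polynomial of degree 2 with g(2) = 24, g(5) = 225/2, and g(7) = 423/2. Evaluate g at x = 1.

Using the Lagrange interpolation formula with nodes 2, 5, 7:
  L_0(x) = (x - 5)(x - 7) / 15
  L_1(x) = (x - 2)(x - 7) / -6
  L_2(x) = (x - 2)(x - 5) / 10
Then g(x) = 24·L_0(x) + 225/2·L_1(x) + 423/2·L_2(x).
Expanding and collecting terms gives g(x) = 4x² + (3/2)x + 5.
Evaluating at x = 1: g(1) = 21/2.

21/2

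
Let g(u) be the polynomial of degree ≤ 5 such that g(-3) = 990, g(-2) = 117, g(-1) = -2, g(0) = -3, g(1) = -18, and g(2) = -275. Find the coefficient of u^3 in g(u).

Write g(u) = au^5 + bu^4 + cu^3 + du^2 + eu + k. Substituting each data point gives a linear system:
  -243a + 81b - 27c + 9d - 3e + k = 990
  -32a + 16b - 8c + 4d - 2e + k = 117
  -a + b - c + d - e + k = -2
  k = -3
  a + b + c + d + e + k = -18
  32a + 16b + 8c + 4d + 2e + k = -275
Solving the system yields a = -5, b = -4, c = -5, d = -3, e = 2, k = -3.
So g(u) = -5u⁵ - 4u⁴ - 5u³ - 3u² + 2u - 3.
The coefficient of u^3 is -5.

-5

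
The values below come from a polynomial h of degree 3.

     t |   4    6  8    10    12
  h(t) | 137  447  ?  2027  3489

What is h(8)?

1045

On equispaced nodes a degree-3 polynomial has vanishing fourth forward difference, so
  h(4) - 4·h(6) + 6·h(8) - 4·h(10) + h(12) = 0.
Substituting the known values and solving for h(8):
  6·h(8) = 6270
  h(8) = 1045.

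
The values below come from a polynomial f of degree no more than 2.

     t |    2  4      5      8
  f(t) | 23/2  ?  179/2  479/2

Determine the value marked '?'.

111/2

The 3 known points determine the degree-2 polynomial uniquely.
Write f(t) = at^2 + bt + c. Substituting each data point gives a linear system:
  4a + 2b + c = 23/2
  25a + 5b + c = 179/2
  64a + 8b + c = 479/2
Solving the system yields a = 4, b = -2, c = -1/2.
So f(t) = 4t² - 2t - 1/2.
Then f(4) = 111/2.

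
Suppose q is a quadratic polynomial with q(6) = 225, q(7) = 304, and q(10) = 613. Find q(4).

103

Using the Lagrange interpolation formula with nodes 6, 7, 10:
  L_0(t) = (t - 7)(t - 10) / 4
  L_1(t) = (t - 6)(t - 10) / -3
  L_2(t) = (t - 6)(t - 7) / 12
Then q(t) = 225·L_0(t) + 304·L_1(t) + 613·L_2(t).
Expanding and collecting terms gives q(t) = 6t^2 + t + 3.
Evaluating at t = 4: q(4) = 103.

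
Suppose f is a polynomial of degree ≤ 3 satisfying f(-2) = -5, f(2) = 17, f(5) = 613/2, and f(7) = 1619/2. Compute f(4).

160

Using the Lagrange interpolation formula with nodes -2, 2, 5, 7:
  L_0(x) = (x - 2)(x - 5)(x - 7) / -252
  L_1(x) = (x + 2)(x - 5)(x - 7) / 60
  L_2(x) = (x + 2)(x - 2)(x - 7) / -42
  L_3(x) = (x + 2)(x - 2)(x - 5) / 90
Then f(x) = -5·L_0(x) + 17·L_1(x) + 613/2·L_2(x) + 1619/2·L_3(x).
Expanding and collecting terms gives f(x) = 2x^3 + 3x^2 - (5/2)x - 6.
Evaluating at x = 4: f(4) = 160.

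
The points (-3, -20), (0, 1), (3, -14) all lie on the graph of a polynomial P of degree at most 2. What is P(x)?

P(x) = -2x^2 + x + 1

Write P(x) = ax^2 + bx + c. Substituting each data point gives a linear system:
  9a - 3b + c = -20
  c = 1
  9a + 3b + c = -14
Solving the system yields a = -2, b = 1, c = 1.
So P(x) = -2x^2 + x + 1.
Check: P(-3) = -20. ✓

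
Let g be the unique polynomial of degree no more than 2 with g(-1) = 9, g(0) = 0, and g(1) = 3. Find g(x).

g(x) = 6x^2 - 3x

Write g(x) = ax^2 + bx + c. Substituting each data point gives a linear system:
  a - b + c = 9
  c = 0
  a + b + c = 3
Solving the system yields a = 6, b = -3, c = 0.
So g(x) = 6x^2 - 3x.
Check: g(0) = 0. ✓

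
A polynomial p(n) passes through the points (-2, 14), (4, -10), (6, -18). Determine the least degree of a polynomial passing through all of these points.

1

Divided differences on the nodes -2, 4, 6:
  order 0: 14  -10  -18
  order 1: -4  -4
  order 2: 0
The order-1 divided differences are all -4 (nonzero) and every higher order vanishes, so the data lies on a polynomial of degree exactly 1.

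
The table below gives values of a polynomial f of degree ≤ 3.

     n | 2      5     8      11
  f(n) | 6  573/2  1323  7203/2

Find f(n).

f(n) = 3n^3 - 3n^2 - (5/2)n - 1

Write f(n) = an^3 + bn^2 + cn + d. Substituting each data point gives a linear system:
  8a + 4b + 2c + d = 6
  125a + 25b + 5c + d = 573/2
  512a + 64b + 8c + d = 1323
  1331a + 121b + 11c + d = 7203/2
Solving the system yields a = 3, b = -3, c = -5/2, d = -1.
So f(n) = 3n^3 - 3n^2 - (5/2)n - 1.
Check: f(5) = 573/2. ✓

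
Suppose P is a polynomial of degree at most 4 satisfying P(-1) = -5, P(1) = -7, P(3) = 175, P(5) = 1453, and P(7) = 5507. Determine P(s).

P(s) = 2s^4 + 3s^3 - 6s^2 - 4s - 2

Write P(s) = as^4 + bs^3 + cs^2 + ds + e. Substituting each data point gives a linear system:
  a - b + c - d + e = -5
  a + b + c + d + e = -7
  81a + 27b + 9c + 3d + e = 175
  625a + 125b + 25c + 5d + e = 1453
  2401a + 343b + 49c + 7d + e = 5507
Solving the system yields a = 2, b = 3, c = -6, d = -4, e = -2.
So P(s) = 2s^4 + 3s^3 - 6s^2 - 4s - 2.
Check: P(3) = 175. ✓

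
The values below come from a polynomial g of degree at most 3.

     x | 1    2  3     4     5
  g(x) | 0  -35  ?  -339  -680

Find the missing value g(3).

The 4 known points determine the degree-3 polynomial uniquely.
Write g(x) = ax^3 + bx^2 + cx + d. Substituting each data point gives a linear system:
  a + b + c + d = 0
  8a + 4b + 2c + d = -35
  64a + 16b + 4c + d = -339
  125a + 25b + 5c + d = -680
Solving the system yields a = -6, b = 3, c = -2, d = 5.
So g(x) = -6x^3 + 3x^2 - 2x + 5.
Then g(3) = -136.

-136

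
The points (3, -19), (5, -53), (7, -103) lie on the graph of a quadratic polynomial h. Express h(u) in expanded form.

h(u) = -2u^2 - u + 2

Using the Lagrange interpolation formula with nodes 3, 5, 7:
  L_0(u) = (u - 5)(u - 7) / 8
  L_1(u) = (u - 3)(u - 7) / -4
  L_2(u) = (u - 3)(u - 5) / 8
Then h(u) = -19·L_0(u) - 53·L_1(u) - 103·L_2(u).
Expanding and collecting terms gives h(u) = -2u^2 - u + 2.
Check: h(3) = -19. ✓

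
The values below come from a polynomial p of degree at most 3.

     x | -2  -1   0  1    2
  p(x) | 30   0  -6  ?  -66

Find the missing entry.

-18

The 4 known points determine the degree-3 polynomial uniquely.
Write p(x) = ax^3 + bx^2 + cx + d. Substituting each data point gives a linear system:
  -8a + 4b - 2c + d = 30
  -a + b - c + d = 0
  d = -6
  8a + 4b + 2c + d = -66
Solving the system yields a = -5, b = -3, c = -4, d = -6.
So p(x) = -5x^3 - 3x^2 - 4x - 6.
Then p(1) = -18.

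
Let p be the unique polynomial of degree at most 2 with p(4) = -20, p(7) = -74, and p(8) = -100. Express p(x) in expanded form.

Write p(x) = ax^2 + bx + c. Substituting each data point gives a linear system:
  16a + 4b + c = -20
  49a + 7b + c = -74
  64a + 8b + c = -100
Solving the system yields a = -2, b = 4, c = -4.
So p(x) = -2x^2 + 4x - 4.
Check: p(4) = -20. ✓

p(x) = -2x^2 + 4x - 4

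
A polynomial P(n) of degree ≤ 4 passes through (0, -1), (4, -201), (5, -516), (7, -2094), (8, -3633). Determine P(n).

Write P(n) = an^4 + bn^3 + cn^2 + dn + e. Substituting each data point gives a linear system:
  e = -1
  256a + 64b + 16c + 4d + e = -201
  625a + 125b + 25c + 5d + e = -516
  2401a + 343b + 49c + 7d + e = -2094
  4096a + 512b + 64c + 8d + e = -3633
Solving the system yields a = -1, b = 1, c = -1, d = 2, e = -1.
So P(n) = -n⁴ + n³ - n² + 2n - 1.
Check: P(0) = -1. ✓

P(n) = -n^4 + n^3 - n^2 + 2n - 1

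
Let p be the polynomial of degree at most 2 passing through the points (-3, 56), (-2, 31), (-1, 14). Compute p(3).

26

Write p(s) = as^2 + bs + c. Substituting each data point gives a linear system:
  9a - 3b + c = 56
  4a - 2b + c = 31
  a - b + c = 14
Solving the system yields a = 4, b = -5, c = 5.
So p(s) = 4s^2 - 5s + 5.
Then p(3) = 26.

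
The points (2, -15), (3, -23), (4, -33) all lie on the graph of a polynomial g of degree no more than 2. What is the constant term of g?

Write g(s) = as^2 + bs + c. Substituting each data point gives a linear system:
  4a + 2b + c = -15
  9a + 3b + c = -23
  16a + 4b + c = -33
Solving the system yields a = -1, b = -3, c = -5.
So g(s) = -s² - 3s - 5.
The constant term is -5.

-5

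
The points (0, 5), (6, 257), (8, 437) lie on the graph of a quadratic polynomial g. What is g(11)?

797

Write g(n) = an^2 + bn + c. Substituting each data point gives a linear system:
  c = 5
  36a + 6b + c = 257
  64a + 8b + c = 437
Solving the system yields a = 6, b = 6, c = 5.
So g(n) = 6n^2 + 6n + 5.
Then g(11) = 797.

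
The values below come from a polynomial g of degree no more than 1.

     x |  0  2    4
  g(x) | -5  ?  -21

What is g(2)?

On equispaced nodes a degree-1 polynomial has vanishing second forward difference, so
  g(0) - 2·g(2) + g(4) = 0.
Substituting the known values and solving for g(2):
  -2·g(2) = 26
  g(2) = -13.

-13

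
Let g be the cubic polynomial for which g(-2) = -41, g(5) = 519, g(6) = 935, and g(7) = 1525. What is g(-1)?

Write g(u) = au^3 + bu^2 + cu + d. Substituting each data point gives a linear system:
  -8a + 4b - 2c + d = -41
  125a + 25b + 5c + d = 519
  216a + 36b + 6c + d = 935
  343a + 49b + 7c + d = 1525
Solving the system yields a = 5, b = -3, c = -6, d = -1.
So g(u) = 5u^3 - 3u^2 - 6u - 1.
Then g(-1) = -3.

-3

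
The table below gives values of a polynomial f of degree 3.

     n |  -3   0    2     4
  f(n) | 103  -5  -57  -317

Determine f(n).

Using the Lagrange interpolation formula with nodes -3, 0, 2, 4:
  L_0(n) = n(n - 2)(n - 4) / -105
  L_1(n) = (n + 3)(n - 2)(n - 4) / 24
  L_2(n) = (n + 3)n(n - 4) / -20
  L_3(n) = (n + 3)n(n - 2) / 56
Then f(n) = 103·L_0(n) - 5·L_1(n) - 57·L_2(n) - 317·L_3(n).
Expanding and collecting terms gives f(n) = -4n³ - 2n² - 6n - 5.
Check: f(0) = -5. ✓

f(n) = -4n^3 - 2n^2 - 6n - 5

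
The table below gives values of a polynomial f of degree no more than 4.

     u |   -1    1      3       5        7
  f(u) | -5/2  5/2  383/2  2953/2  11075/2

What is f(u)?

Write f(u) = au^4 + bu^3 + cu^2 + du + e. Substituting each data point gives a linear system:
  a - b + c - d + e = -5/2
  a + b + c + d + e = 5/2
  81a + 27b + 9c + 3d + e = 383/2
  625a + 125b + 25c + 5d + e = 2953/2
  2401a + 343b + 49c + 7d + e = 11075/2
Solving the system yields a = 2, b = 3, c = -6, d = -1/2, e = 4.
So f(u) = 2u^4 + 3u^3 - 6u^2 - (1/2)u + 4.
Check: f(7) = 11075/2. ✓

f(u) = 2u^4 + 3u^3 - 6u^2 - (1/2)u + 4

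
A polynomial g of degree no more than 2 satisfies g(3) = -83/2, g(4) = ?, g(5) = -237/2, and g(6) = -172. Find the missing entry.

On equispaced nodes a degree-2 polynomial has vanishing third forward difference, so
  - g(3) + 3·g(4) - 3·g(5) + g(6) = 0.
Substituting the known values and solving for g(4):
  3·g(4) = -225
  g(4) = -75.

-75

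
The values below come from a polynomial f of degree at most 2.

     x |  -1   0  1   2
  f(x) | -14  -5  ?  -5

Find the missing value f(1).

The 3 known points determine the degree-2 polynomial uniquely.
Write f(x) = ax^2 + bx + c. Substituting each data point gives a linear system:
  a - b + c = -14
  c = -5
  4a + 2b + c = -5
Solving the system yields a = -3, b = 6, c = -5.
So f(x) = -3x^2 + 6x - 5.
Then f(1) = -2.

-2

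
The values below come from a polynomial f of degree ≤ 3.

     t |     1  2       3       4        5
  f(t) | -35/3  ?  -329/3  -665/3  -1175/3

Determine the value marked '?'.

-131/3

The 4 known points determine the degree-3 polynomial uniquely.
Write f(t) = at^3 + bt^2 + ct + d. Substituting each data point gives a linear system:
  a + b + c + d = -35/3
  27a + 9b + 3c + d = -329/3
  64a + 16b + 4c + d = -665/3
  125a + 25b + 5c + d = -1175/3
Solving the system yields a = -2, b = -5, c = -3, d = -5/3.
So f(t) = -2t³ - 5t² - 3t - 5/3.
Then f(2) = -131/3.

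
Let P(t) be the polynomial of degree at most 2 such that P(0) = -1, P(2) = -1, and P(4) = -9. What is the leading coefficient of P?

Write P(t) = at^2 + bt + c. Substituting each data point gives a linear system:
  c = -1
  4a + 2b + c = -1
  16a + 4b + c = -9
Solving the system yields a = -1, b = 2, c = -1.
So P(t) = -t^2 + 2t - 1.
The leading coefficient is -1.

-1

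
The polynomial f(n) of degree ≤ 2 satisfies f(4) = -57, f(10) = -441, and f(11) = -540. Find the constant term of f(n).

Write f(n) = an^2 + bn + c. Substituting each data point gives a linear system:
  16a + 4b + c = -57
  100a + 10b + c = -441
  121a + 11b + c = -540
Solving the system yields a = -5, b = 6, c = -1.
So f(n) = -5n^2 + 6n - 1.
The constant term is -1.

-1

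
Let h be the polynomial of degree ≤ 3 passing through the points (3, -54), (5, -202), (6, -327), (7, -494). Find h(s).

Write h(s) = as^3 + bs^2 + cs + d. Substituting each data point gives a linear system:
  27a + 9b + 3c + d = -54
  125a + 25b + 5c + d = -202
  216a + 36b + 6c + d = -327
  343a + 49b + 7c + d = -494
Solving the system yields a = -1, b = -3, c = -1, d = 3.
So h(s) = -s^3 - 3s^2 - s + 3.
Check: h(5) = -202. ✓

h(s) = -s^3 - 3s^2 - s + 3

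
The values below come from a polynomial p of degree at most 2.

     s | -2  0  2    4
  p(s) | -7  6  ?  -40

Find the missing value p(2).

On equispaced nodes a degree-2 polynomial has vanishing third forward difference, so
  - p(-2) + 3·p(0) - 3·p(2) + p(4) = 0.
Substituting the known values and solving for p(2):
  -3·p(2) = 15
  p(2) = -5.

-5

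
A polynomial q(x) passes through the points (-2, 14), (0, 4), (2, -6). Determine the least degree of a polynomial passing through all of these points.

1

Forward differences of the values at x = -2, 0, 2:
  q  : 14  4  -6
  Δ  : -10  -10
  Δ^2: 0
The first differences are constant (-10) and nonzero, while all higher differences vanish, so the minimal degree is 1.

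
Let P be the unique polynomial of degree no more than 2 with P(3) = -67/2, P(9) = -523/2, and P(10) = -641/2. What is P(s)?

P(s) = -3s^2 - 2s - 1/2

Write P(s) = as^2 + bs + c. Substituting each data point gives a linear system:
  9a + 3b + c = -67/2
  81a + 9b + c = -523/2
  100a + 10b + c = -641/2
Solving the system yields a = -3, b = -2, c = -1/2.
So P(s) = -3s² - 2s - 1/2.
Check: P(10) = -641/2. ✓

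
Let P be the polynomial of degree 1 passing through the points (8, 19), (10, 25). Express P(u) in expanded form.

Using the Lagrange interpolation formula with nodes 8, 10:
  L_0(u) = (u - 10) / -2
  L_1(u) = (u - 8) / 2
Then P(u) = 19·L_0(u) + 25·L_1(u).
Expanding and collecting terms gives P(u) = 3u - 5.
Check: P(8) = 19. ✓

P(u) = 3u - 5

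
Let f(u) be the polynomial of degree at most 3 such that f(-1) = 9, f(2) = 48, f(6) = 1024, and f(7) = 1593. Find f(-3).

Using the Lagrange interpolation formula with nodes -1, 2, 6, 7:
  L_0(u) = (u - 2)(u - 6)(u - 7) / -168
  L_1(u) = (u + 1)(u - 6)(u - 7) / 60
  L_2(u) = (u + 1)(u - 2)(u - 7) / -28
  L_3(u) = (u + 1)(u - 2)(u - 6) / 40
Then f(u) = 9·L_0(u) + 48·L_1(u) + 1024·L_2(u) + 1593·L_3(u).
Expanding and collecting terms gives f(u) = 4u³ + 5u² - 4u + 4.
Evaluating at u = -3: f(-3) = -47.

-47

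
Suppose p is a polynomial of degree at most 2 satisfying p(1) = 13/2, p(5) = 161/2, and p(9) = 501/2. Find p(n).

p(n) = 3n^2 + (1/2)n + 3

Write p(n) = an^2 + bn + c. Substituting each data point gives a linear system:
  a + b + c = 13/2
  25a + 5b + c = 161/2
  81a + 9b + c = 501/2
Solving the system yields a = 3, b = 1/2, c = 3.
So p(n) = 3n² + (1/2)n + 3.
Check: p(5) = 161/2. ✓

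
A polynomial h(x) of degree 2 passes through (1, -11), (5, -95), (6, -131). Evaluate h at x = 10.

-335

Using the Lagrange interpolation formula with nodes 1, 5, 6:
  L_0(x) = (x - 5)(x - 6) / 20
  L_1(x) = (x - 1)(x - 6) / -4
  L_2(x) = (x - 1)(x - 5) / 5
Then h(x) = -11·L_0(x) - 95·L_1(x) - 131·L_2(x).
Expanding and collecting terms gives h(x) = -3x² - 3x - 5.
Evaluating at x = 10: h(10) = -335.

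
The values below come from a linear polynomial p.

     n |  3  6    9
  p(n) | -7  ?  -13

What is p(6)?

On equispaced nodes a degree-1 polynomial has vanishing second forward difference, so
  p(3) - 2·p(6) + p(9) = 0.
Substituting the known values and solving for p(6):
  -2·p(6) = 20
  p(6) = -10.

-10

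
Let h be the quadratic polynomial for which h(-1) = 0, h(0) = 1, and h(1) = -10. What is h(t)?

h(t) = -6t^2 - 5t + 1

Using the Lagrange interpolation formula with nodes -1, 0, 1:
  L_0(t) = t(t - 1) / 2
  L_1(t) = (t + 1)(t - 1) / -1
  L_2(t) = (t + 1)t / 2
Then h(t) = 0·L_0(t) + 1·L_1(t) - 10·L_2(t).
Expanding and collecting terms gives h(t) = -6t^2 - 5t + 1.
Check: h(0) = 1. ✓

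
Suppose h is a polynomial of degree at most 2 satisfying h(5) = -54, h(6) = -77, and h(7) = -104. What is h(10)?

-209

Using the Lagrange interpolation formula with nodes 5, 6, 7:
  L_0(n) = (n - 6)(n - 7) / 2
  L_1(n) = (n - 5)(n - 7) / -1
  L_2(n) = (n - 5)(n - 6) / 2
Then h(n) = -54·L_0(n) - 77·L_1(n) - 104·L_2(n).
Expanding and collecting terms gives h(n) = -2n^2 - n + 1.
Evaluating at n = 10: h(10) = -209.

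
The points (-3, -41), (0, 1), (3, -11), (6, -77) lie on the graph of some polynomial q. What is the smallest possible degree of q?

2

Forward differences of the values at x = -3, 0, 3, 6:
  q  : -41  1  -11  -77
  Δ  : 42  -12  -66
  Δ^2: -54  -54
  Δ^3: 0
The second differences are constant (-54) and nonzero, while all higher differences vanish, so the minimal degree is 2.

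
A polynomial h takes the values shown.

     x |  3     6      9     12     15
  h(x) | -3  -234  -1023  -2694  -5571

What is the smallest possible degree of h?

Forward differences of the values at x = 3, 6, 9, 12, 15:
  h  : -3  -234  -1023  -2694  -5571
  Δ  : -231  -789  -1671  -2877
  Δ^2: -558  -882  -1206
  Δ^3: -324  -324
  Δ^4: 0
The third differences are constant (-324) and nonzero, while all higher differences vanish, so the minimal degree is 3.

3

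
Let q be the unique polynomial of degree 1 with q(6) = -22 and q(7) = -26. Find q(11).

Using the Lagrange interpolation formula with nodes 6, 7:
  L_0(x) = (x - 7) / -1
  L_1(x) = (x - 6) / 1
Then q(x) = -22·L_0(x) - 26·L_1(x).
Expanding and collecting terms gives q(x) = -4x + 2.
Evaluating at x = 11: q(11) = -42.

-42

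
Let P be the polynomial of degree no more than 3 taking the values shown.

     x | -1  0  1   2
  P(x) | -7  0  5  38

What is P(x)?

P(x) = 5x^3 - x^2 + x

Write P(x) = ax^3 + bx^2 + cx + d. Substituting each data point gives a linear system:
  -a + b - c + d = -7
  d = 0
  a + b + c + d = 5
  8a + 4b + 2c + d = 38
Solving the system yields a = 5, b = -1, c = 1, d = 0.
So P(x) = 5x³ - x² + x.
Check: P(1) = 5. ✓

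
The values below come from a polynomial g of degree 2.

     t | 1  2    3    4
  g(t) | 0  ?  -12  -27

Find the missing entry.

The 3 known points determine the degree-2 polynomial uniquely.
Write g(t) = at^2 + bt + c. Substituting each data point gives a linear system:
  a + b + c = 0
  9a + 3b + c = -12
  16a + 4b + c = -27
Solving the system yields a = -3, b = 6, c = -3.
So g(t) = -3t^2 + 6t - 3.
Then g(2) = -3.

-3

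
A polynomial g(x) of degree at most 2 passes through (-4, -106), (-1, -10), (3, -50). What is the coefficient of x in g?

2

Write g(x) = ax^2 + bx + c. Substituting each data point gives a linear system:
  16a - 4b + c = -106
  a - b + c = -10
  9a + 3b + c = -50
Solving the system yields a = -6, b = 2, c = -2.
So g(x) = -6x^2 + 2x - 2.
The coefficient of x is 2.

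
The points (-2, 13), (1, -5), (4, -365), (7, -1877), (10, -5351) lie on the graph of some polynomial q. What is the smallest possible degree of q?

3

Forward differences of the values at n = -2, 1, 4, 7, 10:
  q  : 13  -5  -365  -1877  -5351
  Δ  : -18  -360  -1512  -3474
  Δ^2: -342  -1152  -1962
  Δ^3: -810  -810
  Δ^4: 0
The third differences are constant (-810) and nonzero, while all higher differences vanish, so the minimal degree is 3.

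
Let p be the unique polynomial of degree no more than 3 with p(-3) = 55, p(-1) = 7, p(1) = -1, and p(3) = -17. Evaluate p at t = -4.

109

Using the Lagrange interpolation formula with nodes -3, -1, 1, 3:
  L_0(t) = (t + 1)(t - 1)(t - 3) / -48
  L_1(t) = (t + 3)(t - 1)(t - 3) / 16
  L_2(t) = (t + 3)(t + 1)(t - 3) / -16
  L_3(t) = (t + 3)(t + 1)(t - 1) / 48
Then p(t) = 55·L_0(t) + 7·L_1(t) - 1·L_2(t) - 17·L_3(t).
Expanding and collecting terms gives p(t) = -t³ + 2t² - 3t + 1.
Evaluating at t = -4: p(-4) = 109.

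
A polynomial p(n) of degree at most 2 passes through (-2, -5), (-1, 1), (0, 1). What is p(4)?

-59

Write p(n) = an^2 + bn + c. Substituting each data point gives a linear system:
  4a - 2b + c = -5
  a - b + c = 1
  c = 1
Solving the system yields a = -3, b = -3, c = 1.
So p(n) = -3n^2 - 3n + 1.
Then p(4) = -59.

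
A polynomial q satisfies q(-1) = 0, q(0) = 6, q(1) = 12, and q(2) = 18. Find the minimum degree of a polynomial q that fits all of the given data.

Forward differences of the values at x = -1, 0, 1, 2:
  q  : 0  6  12  18
  Δ  : 6  6  6
  Δ^2: 0  0
  Δ^3: 0
The first differences are constant (6) and nonzero, while all higher differences vanish, so the minimal degree is 1.

1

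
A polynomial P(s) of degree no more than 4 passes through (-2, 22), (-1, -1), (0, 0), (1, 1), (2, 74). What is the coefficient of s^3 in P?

Write P(s) = as^4 + bs^3 + cs^2 + ds + e. Substituting each data point gives a linear system:
  16a - 8b + 4c - 2d + e = 22
  a - b + c - d + e = -1
  e = 0
  a + b + c + d + e = 1
  16a + 8b + 4c + 2d + e = 74
Solving the system yields a = 4, b = 4, c = -4, d = -3, e = 0.
So P(s) = 4s⁴ + 4s³ - 4s² - 3s.
The coefficient of s^3 is 4.

4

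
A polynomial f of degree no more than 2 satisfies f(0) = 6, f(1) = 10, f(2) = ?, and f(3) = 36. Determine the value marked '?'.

20

On equispaced nodes a degree-2 polynomial has vanishing third forward difference, so
  - f(0) + 3·f(1) - 3·f(2) + f(3) = 0.
Substituting the known values and solving for f(2):
  -3·f(2) = -60
  f(2) = 20.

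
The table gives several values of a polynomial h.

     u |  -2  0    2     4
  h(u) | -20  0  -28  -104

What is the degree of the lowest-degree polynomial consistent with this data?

Forward differences of the values at u = -2, 0, 2, 4:
  h  : -20  0  -28  -104
  Δ  : 20  -28  -76
  Δ^2: -48  -48
  Δ^3: 0
The second differences are constant (-48) and nonzero, while all higher differences vanish, so the minimal degree is 2.

2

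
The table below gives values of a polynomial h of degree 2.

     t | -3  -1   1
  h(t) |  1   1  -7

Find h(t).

h(t) = -t^2 - 4t - 2

Using the Lagrange interpolation formula with nodes -3, -1, 1:
  L_0(t) = (t + 1)(t - 1) / 8
  L_1(t) = (t + 3)(t - 1) / -4
  L_2(t) = (t + 3)(t + 1) / 8
Then h(t) = 1·L_0(t) + 1·L_1(t) - 7·L_2(t).
Expanding and collecting terms gives h(t) = -t^2 - 4t - 2.
Check: h(-1) = 1. ✓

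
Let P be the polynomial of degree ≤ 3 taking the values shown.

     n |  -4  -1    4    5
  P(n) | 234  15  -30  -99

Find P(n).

Write P(n) = an^3 + bn^2 + cn + d. Substituting each data point gives a linear system:
  -64a + 16b - 4c + d = 234
  -a + b - c + d = 15
  64a + 16b + 4c + d = -30
  125a + 25b + 5c + d = -99
Solving the system yields a = -2, b = 6, c = -1, d = 6.
So P(n) = -2n^3 + 6n^2 - n + 6.
Check: P(4) = -30. ✓

P(n) = -2n^3 + 6n^2 - n + 6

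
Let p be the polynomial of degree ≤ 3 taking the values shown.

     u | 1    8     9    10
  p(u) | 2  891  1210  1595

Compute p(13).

Using the Lagrange interpolation formula with nodes 1, 8, 9, 10:
  L_0(u) = (u - 8)(u - 9)(u - 10) / -504
  L_1(u) = (u - 1)(u - 9)(u - 10) / 14
  L_2(u) = (u - 1)(u - 8)(u - 10) / -8
  L_3(u) = (u - 1)(u - 8)(u - 9) / 18
Then p(u) = 2·L_0(u) + 891·L_1(u) + 1210·L_2(u) + 1595·L_3(u).
Expanding and collecting terms gives p(u) = u^3 + 6u^2 - 5.
Evaluating at u = 13: p(13) = 3206.

3206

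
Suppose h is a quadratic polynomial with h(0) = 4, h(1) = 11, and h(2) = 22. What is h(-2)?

Using the Lagrange interpolation formula with nodes 0, 1, 2:
  L_0(s) = (s - 1)(s - 2) / 2
  L_1(s) = s(s - 2) / -1
  L_2(s) = s(s - 1) / 2
Then h(s) = 4·L_0(s) + 11·L_1(s) + 22·L_2(s).
Expanding and collecting terms gives h(s) = 2s^2 + 5s + 4.
Evaluating at s = -2: h(-2) = 2.

2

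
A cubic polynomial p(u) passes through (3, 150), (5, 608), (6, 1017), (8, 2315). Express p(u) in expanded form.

p(u) = 4u^3 + 4u^2 + u + 3

Write p(u) = au^3 + bu^2 + cu + d. Substituting each data point gives a linear system:
  27a + 9b + 3c + d = 150
  125a + 25b + 5c + d = 608
  216a + 36b + 6c + d = 1017
  512a + 64b + 8c + d = 2315
Solving the system yields a = 4, b = 4, c = 1, d = 3.
So p(u) = 4u^3 + 4u^2 + u + 3.
Check: p(3) = 150. ✓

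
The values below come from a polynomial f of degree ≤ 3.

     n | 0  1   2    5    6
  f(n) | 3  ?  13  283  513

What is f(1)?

3

The 4 known points determine the degree-3 polynomial uniquely.
Write f(n) = an^3 + bn^2 + cn + d. Substituting each data point gives a linear system:
  d = 3
  8a + 4b + 2c + d = 13
  125a + 25b + 5c + d = 283
  216a + 36b + 6c + d = 513
Solving the system yields a = 3, b = -4, c = 1, d = 3.
So f(n) = 3n^3 - 4n^2 + n + 3.
Then f(1) = 3.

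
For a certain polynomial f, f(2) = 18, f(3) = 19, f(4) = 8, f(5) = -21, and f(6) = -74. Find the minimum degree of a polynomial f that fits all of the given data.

Forward differences of the values at x = 2, 3, 4, 5, 6:
  f  : 18  19  8  -21  -74
  Δ  : 1  -11  -29  -53
  Δ^2: -12  -18  -24
  Δ^3: -6  -6
  Δ^4: 0
The third differences are constant (-6) and nonzero, while all higher differences vanish, so the minimal degree is 3.

3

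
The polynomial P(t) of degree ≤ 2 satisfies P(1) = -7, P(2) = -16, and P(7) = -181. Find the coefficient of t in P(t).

3

Write P(t) = at^2 + bt + c. Substituting each data point gives a linear system:
  a + b + c = -7
  4a + 2b + c = -16
  49a + 7b + c = -181
Solving the system yields a = -4, b = 3, c = -6.
So P(t) = -4t² + 3t - 6.
The coefficient of t is 3.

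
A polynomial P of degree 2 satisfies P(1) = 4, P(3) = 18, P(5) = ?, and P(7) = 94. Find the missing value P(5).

The 3 known points determine the degree-2 polynomial uniquely.
Write P(x) = ax^2 + bx + c. Substituting each data point gives a linear system:
  a + b + c = 4
  9a + 3b + c = 18
  49a + 7b + c = 94
Solving the system yields a = 2, b = -1, c = 3.
So P(x) = 2x^2 - x + 3.
Then P(5) = 48.

48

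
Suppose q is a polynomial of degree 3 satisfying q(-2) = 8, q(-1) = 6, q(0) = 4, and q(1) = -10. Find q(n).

q(n) = -2n^3 - 6n^2 - 6n + 4

Using the Lagrange interpolation formula with nodes -2, -1, 0, 1:
  L_0(n) = (n + 1)n(n - 1) / -6
  L_1(n) = (n + 2)n(n - 1) / 2
  L_2(n) = (n + 2)(n + 1)(n - 1) / -2
  L_3(n) = (n + 2)(n + 1)n / 6
Then q(n) = 8·L_0(n) + 6·L_1(n) + 4·L_2(n) - 10·L_3(n).
Expanding and collecting terms gives q(n) = -2n³ - 6n² - 6n + 4.
Check: q(1) = -10. ✓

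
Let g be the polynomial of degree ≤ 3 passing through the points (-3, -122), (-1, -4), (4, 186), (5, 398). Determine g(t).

g(t) = 4t^3 - 3t^2 - 5t - 2

Using the Lagrange interpolation formula with nodes -3, -1, 4, 5:
  L_0(t) = (t + 1)(t - 4)(t - 5) / -112
  L_1(t) = (t + 3)(t - 4)(t - 5) / 60
  L_2(t) = (t + 3)(t + 1)(t - 5) / -35
  L_3(t) = (t + 3)(t + 1)(t - 4) / 48
Then g(t) = -122·L_0(t) - 4·L_1(t) + 186·L_2(t) + 398·L_3(t).
Expanding and collecting terms gives g(t) = 4t^3 - 3t^2 - 5t - 2.
Check: g(4) = 186. ✓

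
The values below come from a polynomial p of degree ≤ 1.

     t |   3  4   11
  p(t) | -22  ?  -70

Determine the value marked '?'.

The 2 known points determine the degree-1 polynomial uniquely.
Write p(t) = at + b. Substituting each data point gives a linear system:
  3a + b = -22
  11a + b = -70
Solving the system yields a = -6, b = -4.
So p(t) = -6t - 4.
Then p(4) = -28.

-28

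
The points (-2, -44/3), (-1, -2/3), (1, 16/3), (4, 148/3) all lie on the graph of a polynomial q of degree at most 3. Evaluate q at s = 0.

Using the Lagrange interpolation formula with nodes -2, -1, 1, 4:
  L_0(s) = (s + 1)(s - 1)(s - 4) / -18
  L_1(s) = (s + 2)(s - 1)(s - 4) / 10
  L_2(s) = (s + 2)(s + 1)(s - 4) / -18
  L_3(s) = (s + 2)(s + 1)(s - 1) / 90
Then q(s) = -44/3·L_0(s) - 2/3·L_1(s) + 16/3·L_2(s) + 148/3·L_3(s).
Expanding and collecting terms gives q(s) = s³ - (5/3)s² + 2s + 4.
Evaluating at s = 0: q(0) = 4.

4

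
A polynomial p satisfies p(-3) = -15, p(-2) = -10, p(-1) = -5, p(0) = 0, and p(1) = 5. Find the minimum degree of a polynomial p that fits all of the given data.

Forward differences of the values at u = -3, -2, -1, 0, 1:
  p  : -15  -10  -5  0  5
  Δ  : 5  5  5  5
  Δ^2: 0  0  0
  Δ^3: 0  0
  Δ^4: 0
The first differences are constant (5) and nonzero, while all higher differences vanish, so the minimal degree is 1.

1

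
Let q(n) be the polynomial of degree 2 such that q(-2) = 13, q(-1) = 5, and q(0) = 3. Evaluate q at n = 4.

Write q(n) = an^2 + bn + c. Substituting each data point gives a linear system:
  4a - 2b + c = 13
  a - b + c = 5
  c = 3
Solving the system yields a = 3, b = 1, c = 3.
So q(n) = 3n^2 + n + 3.
Then q(4) = 55.

55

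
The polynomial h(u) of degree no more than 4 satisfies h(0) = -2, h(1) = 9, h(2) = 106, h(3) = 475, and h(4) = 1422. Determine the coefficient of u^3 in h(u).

Write h(u) = au^4 + bu^3 + cu^2 + du + e. Substituting each data point gives a linear system:
  e = -2
  a + b + c + d + e = 9
  16a + 8b + 4c + 2d + e = 106
  81a + 27b + 9c + 3d + e = 475
  256a + 64b + 16c + 4d + e = 1422
Solving the system yields a = 5, b = 1, c = 5, d = 0, e = -2.
So h(u) = 5u^4 + u^3 + 5u^2 - 2.
The coefficient of u^3 is 1.

1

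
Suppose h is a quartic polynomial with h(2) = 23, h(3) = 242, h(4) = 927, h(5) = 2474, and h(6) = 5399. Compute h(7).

Write h(u) = au^4 + bu^3 + cu^2 + du + e. Substituting each data point gives a linear system:
  16a + 8b + 4c + 2d + e = 23
  81a + 27b + 9c + 3d + e = 242
  256a + 64b + 16c + 4d + e = 927
  625a + 125b + 25c + 5d + e = 2474
  1296a + 216b + 36c + 6d + e = 5399
Solving the system yields a = 5, b = -4, c = -6, d = 0, e = -1.
So h(u) = 5u^4 - 4u^3 - 6u^2 - 1.
Then h(7) = 10338.

10338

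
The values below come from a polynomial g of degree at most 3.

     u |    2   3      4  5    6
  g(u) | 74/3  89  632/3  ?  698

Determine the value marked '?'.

1223/3

On equispaced nodes a degree-3 polynomial has vanishing fourth forward difference, so
  g(2) - 4·g(3) + 6·g(4) - 4·g(5) + g(6) = 0.
Substituting the known values and solving for g(5):
  -4·g(5) = -4892/3
  g(5) = 1223/3.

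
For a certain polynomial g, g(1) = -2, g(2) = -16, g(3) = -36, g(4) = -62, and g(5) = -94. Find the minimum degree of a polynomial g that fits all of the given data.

2

Forward differences of the values at u = 1, 2, 3, 4, 5:
  g  : -2  -16  -36  -62  -94
  Δ  : -14  -20  -26  -32
  Δ^2: -6  -6  -6
  Δ^3: 0  0
  Δ^4: 0
The second differences are constant (-6) and nonzero, while all higher differences vanish, so the minimal degree is 2.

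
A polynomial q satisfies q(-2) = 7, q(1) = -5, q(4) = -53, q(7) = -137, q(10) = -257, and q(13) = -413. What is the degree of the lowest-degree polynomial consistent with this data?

2

Forward differences of the values at s = -2, 1, 4, 7, 10, 13:
  q  : 7  -5  -53  -137  -257  -413
  Δ  : -12  -48  -84  -120  -156
  Δ^2: -36  -36  -36  -36
  Δ^3: 0  0  0
  Δ^4: 0  0
  Δ^5: 0
The second differences are constant (-36) and nonzero, while all higher differences vanish, so the minimal degree is 2.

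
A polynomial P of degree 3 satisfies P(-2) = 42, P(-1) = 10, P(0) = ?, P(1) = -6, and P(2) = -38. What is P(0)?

The 4 known points determine the degree-3 polynomial uniquely.
Write P(n) = an^3 + bn^2 + cn + d. Substituting each data point gives a linear system:
  -8a + 4b - 2c + d = 42
  -a + b - c + d = 10
  a + b + c + d = -6
  8a + 4b + 2c + d = -38
Solving the system yields a = -4, b = 0, c = -4, d = 2.
So P(n) = -4n^3 - 4n + 2.
Then P(0) = 2.

2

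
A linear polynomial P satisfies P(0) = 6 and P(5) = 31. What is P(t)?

Write P(t) = at + b. Substituting each data point gives a linear system:
  b = 6
  5a + b = 31
Solving the system yields a = 5, b = 6.
So P(t) = 5t + 6.
Check: P(5) = 31. ✓

P(t) = 5t + 6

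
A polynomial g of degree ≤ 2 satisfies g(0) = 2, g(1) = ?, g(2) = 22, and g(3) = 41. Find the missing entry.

On equispaced nodes a degree-2 polynomial has vanishing third forward difference, so
  - g(0) + 3·g(1) - 3·g(2) + g(3) = 0.
Substituting the known values and solving for g(1):
  3·g(1) = 27
  g(1) = 9.

9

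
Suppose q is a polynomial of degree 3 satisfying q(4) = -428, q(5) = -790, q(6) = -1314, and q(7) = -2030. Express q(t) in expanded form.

Write q(t) = at^3 + bt^2 + ct + d. Substituting each data point gives a linear system:
  64a + 16b + 4c + d = -428
  125a + 25b + 5c + d = -790
  216a + 36b + 6c + d = -1314
  343a + 49b + 7c + d = -2030
Solving the system yields a = -5, b = -6, c = -3, d = 0.
So q(t) = -5t³ - 6t² - 3t.
Check: q(7) = -2030. ✓

q(t) = -5t^3 - 6t^2 - 3t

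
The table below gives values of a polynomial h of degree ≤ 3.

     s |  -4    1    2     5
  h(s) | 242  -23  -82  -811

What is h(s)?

h(s) = -5s^3 - 6s^2 - 6s - 6

Write h(s) = as^3 + bs^2 + cs + d. Substituting each data point gives a linear system:
  -64a + 16b - 4c + d = 242
  a + b + c + d = -23
  8a + 4b + 2c + d = -82
  125a + 25b + 5c + d = -811
Solving the system yields a = -5, b = -6, c = -6, d = -6.
So h(s) = -5s³ - 6s² - 6s - 6.
Check: h(2) = -82. ✓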